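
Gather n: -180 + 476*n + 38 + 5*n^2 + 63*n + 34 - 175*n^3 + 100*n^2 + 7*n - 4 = -175*n^3 + 105*n^2 + 546*n - 112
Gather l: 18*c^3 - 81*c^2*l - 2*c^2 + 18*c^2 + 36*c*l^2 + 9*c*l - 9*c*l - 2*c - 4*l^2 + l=18*c^3 + 16*c^2 - 2*c + l^2*(36*c - 4) + l*(1 - 81*c^2)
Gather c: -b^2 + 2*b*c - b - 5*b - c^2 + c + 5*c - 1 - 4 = -b^2 - 6*b - c^2 + c*(2*b + 6) - 5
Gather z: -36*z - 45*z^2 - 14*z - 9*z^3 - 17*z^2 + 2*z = -9*z^3 - 62*z^2 - 48*z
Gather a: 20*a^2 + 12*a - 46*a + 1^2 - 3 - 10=20*a^2 - 34*a - 12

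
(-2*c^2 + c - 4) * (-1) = 2*c^2 - c + 4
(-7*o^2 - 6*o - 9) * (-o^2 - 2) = 7*o^4 + 6*o^3 + 23*o^2 + 12*o + 18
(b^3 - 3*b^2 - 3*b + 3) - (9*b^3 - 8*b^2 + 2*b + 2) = -8*b^3 + 5*b^2 - 5*b + 1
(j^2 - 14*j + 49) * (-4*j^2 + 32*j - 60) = -4*j^4 + 88*j^3 - 704*j^2 + 2408*j - 2940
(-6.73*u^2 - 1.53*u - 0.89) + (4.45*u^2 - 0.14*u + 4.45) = -2.28*u^2 - 1.67*u + 3.56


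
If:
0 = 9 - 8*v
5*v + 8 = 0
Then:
No Solution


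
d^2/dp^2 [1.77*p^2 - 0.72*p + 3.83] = 3.54000000000000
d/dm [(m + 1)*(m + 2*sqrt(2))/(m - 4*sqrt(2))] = (m^2 - 8*sqrt(2)*m - 16 - 6*sqrt(2))/(m^2 - 8*sqrt(2)*m + 32)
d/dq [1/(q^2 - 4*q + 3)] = 2*(2 - q)/(q^2 - 4*q + 3)^2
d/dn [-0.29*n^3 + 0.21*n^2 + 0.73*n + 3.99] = -0.87*n^2 + 0.42*n + 0.73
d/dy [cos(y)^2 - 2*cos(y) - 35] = 2*(1 - cos(y))*sin(y)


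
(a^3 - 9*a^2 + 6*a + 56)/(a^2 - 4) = (a^2 - 11*a + 28)/(a - 2)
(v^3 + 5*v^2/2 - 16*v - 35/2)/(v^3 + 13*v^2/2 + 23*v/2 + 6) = (2*v^2 + 3*v - 35)/(2*v^2 + 11*v + 12)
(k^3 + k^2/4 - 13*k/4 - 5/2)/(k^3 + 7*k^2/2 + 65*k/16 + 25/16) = 4*(k - 2)/(4*k + 5)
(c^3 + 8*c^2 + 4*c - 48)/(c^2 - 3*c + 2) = (c^2 + 10*c + 24)/(c - 1)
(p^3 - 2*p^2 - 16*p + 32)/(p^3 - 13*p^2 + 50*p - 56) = (p + 4)/(p - 7)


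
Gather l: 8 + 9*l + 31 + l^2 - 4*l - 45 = l^2 + 5*l - 6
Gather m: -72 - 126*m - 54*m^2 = -54*m^2 - 126*m - 72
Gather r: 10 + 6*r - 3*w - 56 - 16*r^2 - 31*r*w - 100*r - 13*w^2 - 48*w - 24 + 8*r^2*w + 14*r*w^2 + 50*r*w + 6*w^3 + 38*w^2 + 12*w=r^2*(8*w - 16) + r*(14*w^2 + 19*w - 94) + 6*w^3 + 25*w^2 - 39*w - 70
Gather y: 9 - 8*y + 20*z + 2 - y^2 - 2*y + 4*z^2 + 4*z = -y^2 - 10*y + 4*z^2 + 24*z + 11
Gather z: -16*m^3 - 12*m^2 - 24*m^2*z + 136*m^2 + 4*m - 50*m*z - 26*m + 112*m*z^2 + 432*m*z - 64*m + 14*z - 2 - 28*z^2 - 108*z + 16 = -16*m^3 + 124*m^2 - 86*m + z^2*(112*m - 28) + z*(-24*m^2 + 382*m - 94) + 14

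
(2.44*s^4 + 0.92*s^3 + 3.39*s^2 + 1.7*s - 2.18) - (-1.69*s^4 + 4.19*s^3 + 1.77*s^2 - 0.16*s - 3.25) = 4.13*s^4 - 3.27*s^3 + 1.62*s^2 + 1.86*s + 1.07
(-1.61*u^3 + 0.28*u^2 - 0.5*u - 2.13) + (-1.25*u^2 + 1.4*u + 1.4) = -1.61*u^3 - 0.97*u^2 + 0.9*u - 0.73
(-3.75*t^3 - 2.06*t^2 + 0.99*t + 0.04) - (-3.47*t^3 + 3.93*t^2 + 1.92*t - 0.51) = -0.28*t^3 - 5.99*t^2 - 0.93*t + 0.55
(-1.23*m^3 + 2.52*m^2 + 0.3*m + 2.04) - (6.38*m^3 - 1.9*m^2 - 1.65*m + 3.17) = -7.61*m^3 + 4.42*m^2 + 1.95*m - 1.13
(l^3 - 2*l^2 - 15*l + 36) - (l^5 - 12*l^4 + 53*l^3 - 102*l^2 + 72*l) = -l^5 + 12*l^4 - 52*l^3 + 100*l^2 - 87*l + 36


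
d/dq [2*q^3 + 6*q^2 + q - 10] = 6*q^2 + 12*q + 1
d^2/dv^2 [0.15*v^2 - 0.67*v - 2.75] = 0.300000000000000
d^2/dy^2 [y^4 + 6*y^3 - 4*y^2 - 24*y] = 12*y^2 + 36*y - 8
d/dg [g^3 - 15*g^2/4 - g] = 3*g^2 - 15*g/2 - 1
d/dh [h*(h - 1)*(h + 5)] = 3*h^2 + 8*h - 5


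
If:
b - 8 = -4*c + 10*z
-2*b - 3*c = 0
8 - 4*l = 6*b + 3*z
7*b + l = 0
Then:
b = -104/225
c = 208/675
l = 728/225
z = -488/675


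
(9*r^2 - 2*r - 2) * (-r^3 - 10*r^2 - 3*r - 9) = -9*r^5 - 88*r^4 - 5*r^3 - 55*r^2 + 24*r + 18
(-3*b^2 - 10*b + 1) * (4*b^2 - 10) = -12*b^4 - 40*b^3 + 34*b^2 + 100*b - 10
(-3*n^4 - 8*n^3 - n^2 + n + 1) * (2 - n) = 3*n^5 + 2*n^4 - 15*n^3 - 3*n^2 + n + 2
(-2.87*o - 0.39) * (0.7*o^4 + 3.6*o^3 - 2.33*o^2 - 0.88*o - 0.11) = -2.009*o^5 - 10.605*o^4 + 5.2831*o^3 + 3.4343*o^2 + 0.6589*o + 0.0429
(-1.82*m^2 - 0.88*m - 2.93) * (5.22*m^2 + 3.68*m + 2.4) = -9.5004*m^4 - 11.2912*m^3 - 22.901*m^2 - 12.8944*m - 7.032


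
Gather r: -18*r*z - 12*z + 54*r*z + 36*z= 36*r*z + 24*z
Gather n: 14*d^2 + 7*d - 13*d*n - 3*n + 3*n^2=14*d^2 + 7*d + 3*n^2 + n*(-13*d - 3)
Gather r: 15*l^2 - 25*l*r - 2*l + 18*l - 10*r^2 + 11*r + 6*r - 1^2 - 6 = 15*l^2 + 16*l - 10*r^2 + r*(17 - 25*l) - 7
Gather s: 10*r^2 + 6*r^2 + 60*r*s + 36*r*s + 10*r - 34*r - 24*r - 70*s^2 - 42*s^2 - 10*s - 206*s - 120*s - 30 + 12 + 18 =16*r^2 - 48*r - 112*s^2 + s*(96*r - 336)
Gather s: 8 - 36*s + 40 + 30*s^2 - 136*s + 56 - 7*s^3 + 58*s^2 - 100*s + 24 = -7*s^3 + 88*s^2 - 272*s + 128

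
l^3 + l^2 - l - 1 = (l - 1)*(l + 1)^2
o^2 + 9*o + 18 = (o + 3)*(o + 6)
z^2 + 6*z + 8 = (z + 2)*(z + 4)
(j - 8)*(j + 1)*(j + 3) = j^3 - 4*j^2 - 29*j - 24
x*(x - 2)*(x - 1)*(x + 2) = x^4 - x^3 - 4*x^2 + 4*x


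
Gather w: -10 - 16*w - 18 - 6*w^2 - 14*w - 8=-6*w^2 - 30*w - 36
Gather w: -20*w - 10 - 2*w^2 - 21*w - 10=-2*w^2 - 41*w - 20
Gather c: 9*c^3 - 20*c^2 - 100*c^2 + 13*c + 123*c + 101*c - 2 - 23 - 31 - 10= 9*c^3 - 120*c^2 + 237*c - 66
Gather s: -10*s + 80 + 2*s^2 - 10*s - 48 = 2*s^2 - 20*s + 32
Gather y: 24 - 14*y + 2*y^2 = 2*y^2 - 14*y + 24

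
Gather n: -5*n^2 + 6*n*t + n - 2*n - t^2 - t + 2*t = -5*n^2 + n*(6*t - 1) - t^2 + t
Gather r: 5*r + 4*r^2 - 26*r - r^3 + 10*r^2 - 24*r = -r^3 + 14*r^2 - 45*r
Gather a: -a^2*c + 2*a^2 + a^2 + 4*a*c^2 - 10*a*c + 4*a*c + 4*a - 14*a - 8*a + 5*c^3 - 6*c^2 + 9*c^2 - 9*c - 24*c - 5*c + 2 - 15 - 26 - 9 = a^2*(3 - c) + a*(4*c^2 - 6*c - 18) + 5*c^3 + 3*c^2 - 38*c - 48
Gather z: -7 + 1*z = z - 7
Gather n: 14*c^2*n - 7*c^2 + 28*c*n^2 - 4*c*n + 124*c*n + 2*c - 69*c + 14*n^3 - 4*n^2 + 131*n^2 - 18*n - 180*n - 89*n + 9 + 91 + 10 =-7*c^2 - 67*c + 14*n^3 + n^2*(28*c + 127) + n*(14*c^2 + 120*c - 287) + 110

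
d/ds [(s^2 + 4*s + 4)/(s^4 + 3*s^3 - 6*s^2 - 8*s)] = (-2*s^5 - 15*s^4 - 40*s^3 - 20*s^2 + 48*s + 32)/(s^2*(s^6 + 6*s^5 - 3*s^4 - 52*s^3 - 12*s^2 + 96*s + 64))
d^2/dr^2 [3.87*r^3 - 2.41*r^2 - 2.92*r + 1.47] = 23.22*r - 4.82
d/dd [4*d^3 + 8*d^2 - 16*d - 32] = 12*d^2 + 16*d - 16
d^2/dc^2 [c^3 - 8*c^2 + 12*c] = 6*c - 16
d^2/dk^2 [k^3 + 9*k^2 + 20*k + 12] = 6*k + 18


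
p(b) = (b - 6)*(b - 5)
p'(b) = 2*b - 11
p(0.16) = 28.27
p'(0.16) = -10.68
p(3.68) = 3.06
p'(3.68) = -3.64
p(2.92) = 6.41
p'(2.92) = -5.16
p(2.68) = 7.70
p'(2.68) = -5.64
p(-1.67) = 51.16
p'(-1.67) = -14.34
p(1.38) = 16.72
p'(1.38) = -8.24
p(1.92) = 12.57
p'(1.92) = -7.16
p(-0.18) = 32.01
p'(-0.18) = -11.36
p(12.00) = 42.00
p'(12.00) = 13.00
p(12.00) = 42.00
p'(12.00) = 13.00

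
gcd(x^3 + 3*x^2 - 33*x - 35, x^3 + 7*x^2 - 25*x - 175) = x^2 + 2*x - 35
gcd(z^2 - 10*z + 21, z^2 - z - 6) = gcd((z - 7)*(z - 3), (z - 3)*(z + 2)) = z - 3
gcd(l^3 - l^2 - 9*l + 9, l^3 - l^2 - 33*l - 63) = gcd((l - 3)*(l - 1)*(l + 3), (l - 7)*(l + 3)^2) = l + 3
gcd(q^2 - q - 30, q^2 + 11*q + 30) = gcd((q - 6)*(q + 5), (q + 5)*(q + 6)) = q + 5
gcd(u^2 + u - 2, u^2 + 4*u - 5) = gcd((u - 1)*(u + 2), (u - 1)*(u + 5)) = u - 1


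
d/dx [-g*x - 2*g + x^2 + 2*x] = -g + 2*x + 2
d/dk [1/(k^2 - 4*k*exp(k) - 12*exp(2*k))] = 2*(2*k*exp(k) - k + 12*exp(2*k) + 2*exp(k))/(-k^2 + 4*k*exp(k) + 12*exp(2*k))^2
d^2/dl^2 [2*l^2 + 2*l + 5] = 4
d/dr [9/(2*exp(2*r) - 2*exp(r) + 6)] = (9/2 - 9*exp(r))*exp(r)/(exp(2*r) - exp(r) + 3)^2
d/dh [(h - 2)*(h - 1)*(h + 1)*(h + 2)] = 4*h^3 - 10*h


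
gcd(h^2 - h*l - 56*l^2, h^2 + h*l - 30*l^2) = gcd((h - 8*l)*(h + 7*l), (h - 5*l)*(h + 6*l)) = 1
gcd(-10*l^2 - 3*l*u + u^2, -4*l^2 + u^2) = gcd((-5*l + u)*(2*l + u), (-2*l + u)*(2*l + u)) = 2*l + u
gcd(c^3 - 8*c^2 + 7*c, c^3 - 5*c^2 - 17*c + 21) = c^2 - 8*c + 7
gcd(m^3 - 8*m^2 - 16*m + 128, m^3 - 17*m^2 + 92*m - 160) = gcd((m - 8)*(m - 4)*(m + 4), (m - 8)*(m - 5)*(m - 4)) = m^2 - 12*m + 32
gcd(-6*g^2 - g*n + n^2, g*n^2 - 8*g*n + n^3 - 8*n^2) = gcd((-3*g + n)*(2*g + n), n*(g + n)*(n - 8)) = 1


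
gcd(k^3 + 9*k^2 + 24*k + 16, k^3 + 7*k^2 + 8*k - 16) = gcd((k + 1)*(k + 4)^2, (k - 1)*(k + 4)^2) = k^2 + 8*k + 16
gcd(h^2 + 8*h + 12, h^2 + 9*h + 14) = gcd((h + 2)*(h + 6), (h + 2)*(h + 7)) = h + 2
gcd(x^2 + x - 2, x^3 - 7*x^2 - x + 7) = x - 1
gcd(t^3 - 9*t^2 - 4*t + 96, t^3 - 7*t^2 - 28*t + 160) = t^2 - 12*t + 32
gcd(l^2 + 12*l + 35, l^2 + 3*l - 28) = l + 7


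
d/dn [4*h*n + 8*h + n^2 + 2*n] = 4*h + 2*n + 2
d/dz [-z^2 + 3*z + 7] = 3 - 2*z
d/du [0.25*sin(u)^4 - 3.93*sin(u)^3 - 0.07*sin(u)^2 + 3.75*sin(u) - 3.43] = (1.0*sin(u)^3 - 11.79*sin(u)^2 - 0.14*sin(u) + 3.75)*cos(u)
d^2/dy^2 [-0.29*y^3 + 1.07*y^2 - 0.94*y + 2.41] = 2.14 - 1.74*y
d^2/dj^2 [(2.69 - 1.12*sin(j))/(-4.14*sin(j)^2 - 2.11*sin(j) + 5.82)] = (-19.196352*sin(j)^5 + 194.205744*sin(j)^4 - 53.0296740000001*sin(j)^3 - 19.150771*sin(j)^2 + 16.0243499999999*sin(j) - 126.074674)/(4.14*sin(j)^2 + 2.11*sin(j) - 5.82)^3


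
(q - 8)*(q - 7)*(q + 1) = q^3 - 14*q^2 + 41*q + 56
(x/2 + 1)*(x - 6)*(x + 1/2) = x^3/2 - 7*x^2/4 - 7*x - 3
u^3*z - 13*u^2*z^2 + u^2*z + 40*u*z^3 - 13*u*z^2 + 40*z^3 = (u - 8*z)*(u - 5*z)*(u*z + z)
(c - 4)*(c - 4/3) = c^2 - 16*c/3 + 16/3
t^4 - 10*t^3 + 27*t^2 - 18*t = t*(t - 6)*(t - 3)*(t - 1)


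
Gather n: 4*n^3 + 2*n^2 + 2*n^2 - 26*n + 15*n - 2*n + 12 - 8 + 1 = 4*n^3 + 4*n^2 - 13*n + 5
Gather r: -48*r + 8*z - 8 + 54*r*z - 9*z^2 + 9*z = r*(54*z - 48) - 9*z^2 + 17*z - 8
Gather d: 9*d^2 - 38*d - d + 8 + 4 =9*d^2 - 39*d + 12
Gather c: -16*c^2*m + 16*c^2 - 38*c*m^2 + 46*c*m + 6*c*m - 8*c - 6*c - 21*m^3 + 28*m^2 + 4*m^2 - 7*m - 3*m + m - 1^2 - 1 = c^2*(16 - 16*m) + c*(-38*m^2 + 52*m - 14) - 21*m^3 + 32*m^2 - 9*m - 2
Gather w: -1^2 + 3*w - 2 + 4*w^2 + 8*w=4*w^2 + 11*w - 3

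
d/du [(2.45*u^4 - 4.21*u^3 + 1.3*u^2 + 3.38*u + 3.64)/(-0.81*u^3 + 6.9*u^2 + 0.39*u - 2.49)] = (-1.9845*u^6 + 33.81*u^5 - 25.1295*u^4 - 22.2102*u^3 + 17.4789*u^2 - 56.706*u - 9.8358)/(0.6561*u^6 - 11.178*u^5 + 46.9782*u^4 + 9.4158*u^3 - 34.2099*u^2 - 1.9422*u + 6.2001)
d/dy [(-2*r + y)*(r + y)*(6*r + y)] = -8*r^2 + 10*r*y + 3*y^2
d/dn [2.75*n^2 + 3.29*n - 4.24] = 5.5*n + 3.29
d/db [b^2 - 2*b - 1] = 2*b - 2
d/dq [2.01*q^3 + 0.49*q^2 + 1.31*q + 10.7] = 6.03*q^2 + 0.98*q + 1.31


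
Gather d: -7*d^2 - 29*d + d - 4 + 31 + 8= -7*d^2 - 28*d + 35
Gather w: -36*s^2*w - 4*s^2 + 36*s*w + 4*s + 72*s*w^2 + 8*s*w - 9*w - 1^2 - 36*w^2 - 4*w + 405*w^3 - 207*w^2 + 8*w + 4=-4*s^2 + 4*s + 405*w^3 + w^2*(72*s - 243) + w*(-36*s^2 + 44*s - 5) + 3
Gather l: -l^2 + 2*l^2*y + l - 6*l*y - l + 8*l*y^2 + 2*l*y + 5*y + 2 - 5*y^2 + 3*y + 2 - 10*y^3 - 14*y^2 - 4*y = l^2*(2*y - 1) + l*(8*y^2 - 4*y) - 10*y^3 - 19*y^2 + 4*y + 4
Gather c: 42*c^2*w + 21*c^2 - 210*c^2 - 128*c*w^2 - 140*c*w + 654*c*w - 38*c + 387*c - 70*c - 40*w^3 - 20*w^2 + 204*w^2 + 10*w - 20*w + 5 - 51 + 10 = c^2*(42*w - 189) + c*(-128*w^2 + 514*w + 279) - 40*w^3 + 184*w^2 - 10*w - 36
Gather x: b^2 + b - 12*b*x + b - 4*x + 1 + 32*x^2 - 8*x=b^2 + 2*b + 32*x^2 + x*(-12*b - 12) + 1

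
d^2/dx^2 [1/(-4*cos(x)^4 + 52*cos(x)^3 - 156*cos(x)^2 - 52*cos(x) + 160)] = (2*(4*cos(x)^3 - 39*cos(x)^2 + 78*cos(x) + 13)^2*sin(x)^2 - (-16*(1 - cos(2*x))^2 - 13*cos(x) - 352*cos(2*x) + 117*cos(3*x) + 24)*(cos(x)^4 - 13*cos(x)^3 + 39*cos(x)^2 + 13*cos(x) - 40)/4)/(4*(cos(x) - 8)^3*(cos(x) - 5)^3*sin(x)^6)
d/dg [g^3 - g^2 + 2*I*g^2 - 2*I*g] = 3*g^2 + g*(-2 + 4*I) - 2*I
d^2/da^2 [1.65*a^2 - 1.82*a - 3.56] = 3.30000000000000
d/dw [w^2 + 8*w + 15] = 2*w + 8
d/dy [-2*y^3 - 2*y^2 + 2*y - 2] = -6*y^2 - 4*y + 2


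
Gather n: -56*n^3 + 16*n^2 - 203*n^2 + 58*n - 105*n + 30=-56*n^3 - 187*n^2 - 47*n + 30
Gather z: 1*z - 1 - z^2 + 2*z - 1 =-z^2 + 3*z - 2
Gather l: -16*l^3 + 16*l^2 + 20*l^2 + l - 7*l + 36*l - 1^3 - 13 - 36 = -16*l^3 + 36*l^2 + 30*l - 50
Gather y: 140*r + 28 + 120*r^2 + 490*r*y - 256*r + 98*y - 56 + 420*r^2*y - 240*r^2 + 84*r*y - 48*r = -120*r^2 - 164*r + y*(420*r^2 + 574*r + 98) - 28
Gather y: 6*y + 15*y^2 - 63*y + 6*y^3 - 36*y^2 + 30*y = 6*y^3 - 21*y^2 - 27*y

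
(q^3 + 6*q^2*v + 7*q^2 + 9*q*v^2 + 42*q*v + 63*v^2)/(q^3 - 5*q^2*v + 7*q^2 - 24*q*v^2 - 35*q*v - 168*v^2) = (q + 3*v)/(q - 8*v)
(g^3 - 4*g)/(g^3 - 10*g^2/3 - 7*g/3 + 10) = 3*g*(g + 2)/(3*g^2 - 4*g - 15)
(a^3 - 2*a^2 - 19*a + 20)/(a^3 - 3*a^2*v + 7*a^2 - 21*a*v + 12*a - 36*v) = (-a^2 + 6*a - 5)/(-a^2 + 3*a*v - 3*a + 9*v)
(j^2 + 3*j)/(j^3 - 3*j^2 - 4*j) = (j + 3)/(j^2 - 3*j - 4)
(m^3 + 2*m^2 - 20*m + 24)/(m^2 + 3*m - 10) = (m^2 + 4*m - 12)/(m + 5)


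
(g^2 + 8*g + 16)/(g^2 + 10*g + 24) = (g + 4)/(g + 6)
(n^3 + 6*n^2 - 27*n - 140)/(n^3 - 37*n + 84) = (n^2 - n - 20)/(n^2 - 7*n + 12)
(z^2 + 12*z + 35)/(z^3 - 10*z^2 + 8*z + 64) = (z^2 + 12*z + 35)/(z^3 - 10*z^2 + 8*z + 64)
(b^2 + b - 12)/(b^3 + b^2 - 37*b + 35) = (b^2 + b - 12)/(b^3 + b^2 - 37*b + 35)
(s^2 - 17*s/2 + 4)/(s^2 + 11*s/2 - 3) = (s - 8)/(s + 6)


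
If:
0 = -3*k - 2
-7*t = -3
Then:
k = -2/3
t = 3/7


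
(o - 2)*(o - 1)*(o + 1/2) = o^3 - 5*o^2/2 + o/2 + 1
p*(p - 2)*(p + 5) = p^3 + 3*p^2 - 10*p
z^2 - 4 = (z - 2)*(z + 2)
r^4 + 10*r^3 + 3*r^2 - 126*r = r*(r - 3)*(r + 6)*(r + 7)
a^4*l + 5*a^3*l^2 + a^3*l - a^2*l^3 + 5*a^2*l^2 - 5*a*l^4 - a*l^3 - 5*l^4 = (a - l)*(a + l)*(a + 5*l)*(a*l + l)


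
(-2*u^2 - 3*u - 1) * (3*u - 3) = -6*u^3 - 3*u^2 + 6*u + 3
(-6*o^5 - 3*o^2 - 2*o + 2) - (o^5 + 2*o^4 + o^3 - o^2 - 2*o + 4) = -7*o^5 - 2*o^4 - o^3 - 2*o^2 - 2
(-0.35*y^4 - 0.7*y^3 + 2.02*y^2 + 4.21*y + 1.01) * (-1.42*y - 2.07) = 0.497*y^5 + 1.7185*y^4 - 1.4194*y^3 - 10.1596*y^2 - 10.1489*y - 2.0907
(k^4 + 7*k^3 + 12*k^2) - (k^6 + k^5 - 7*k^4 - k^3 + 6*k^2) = -k^6 - k^5 + 8*k^4 + 8*k^3 + 6*k^2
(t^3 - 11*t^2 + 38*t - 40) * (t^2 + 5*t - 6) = t^5 - 6*t^4 - 23*t^3 + 216*t^2 - 428*t + 240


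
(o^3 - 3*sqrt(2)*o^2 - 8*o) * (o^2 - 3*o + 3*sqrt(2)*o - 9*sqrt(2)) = o^5 - 3*o^4 - 26*o^3 - 24*sqrt(2)*o^2 + 78*o^2 + 72*sqrt(2)*o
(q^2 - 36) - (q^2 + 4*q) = -4*q - 36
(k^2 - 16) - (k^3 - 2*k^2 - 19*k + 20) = -k^3 + 3*k^2 + 19*k - 36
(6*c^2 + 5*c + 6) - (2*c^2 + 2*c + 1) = 4*c^2 + 3*c + 5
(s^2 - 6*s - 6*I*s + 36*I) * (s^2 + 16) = s^4 - 6*s^3 - 6*I*s^3 + 16*s^2 + 36*I*s^2 - 96*s - 96*I*s + 576*I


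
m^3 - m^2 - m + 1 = (m - 1)^2*(m + 1)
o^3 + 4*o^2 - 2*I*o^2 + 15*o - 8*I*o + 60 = (o + 4)*(o - 5*I)*(o + 3*I)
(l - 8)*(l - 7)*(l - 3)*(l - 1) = l^4 - 19*l^3 + 119*l^2 - 269*l + 168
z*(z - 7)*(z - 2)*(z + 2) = z^4 - 7*z^3 - 4*z^2 + 28*z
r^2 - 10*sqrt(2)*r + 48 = (r - 6*sqrt(2))*(r - 4*sqrt(2))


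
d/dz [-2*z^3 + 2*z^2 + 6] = 2*z*(2 - 3*z)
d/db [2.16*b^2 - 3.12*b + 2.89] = 4.32*b - 3.12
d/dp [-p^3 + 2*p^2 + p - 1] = -3*p^2 + 4*p + 1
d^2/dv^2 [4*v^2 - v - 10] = 8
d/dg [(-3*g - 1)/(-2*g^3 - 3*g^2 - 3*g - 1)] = 3*g*(-4*g^2 - 5*g - 2)/(4*g^6 + 12*g^5 + 21*g^4 + 22*g^3 + 15*g^2 + 6*g + 1)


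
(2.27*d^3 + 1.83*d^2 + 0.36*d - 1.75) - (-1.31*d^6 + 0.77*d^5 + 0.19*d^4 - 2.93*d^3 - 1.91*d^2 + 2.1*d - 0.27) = 1.31*d^6 - 0.77*d^5 - 0.19*d^4 + 5.2*d^3 + 3.74*d^2 - 1.74*d - 1.48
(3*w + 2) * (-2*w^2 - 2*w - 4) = -6*w^3 - 10*w^2 - 16*w - 8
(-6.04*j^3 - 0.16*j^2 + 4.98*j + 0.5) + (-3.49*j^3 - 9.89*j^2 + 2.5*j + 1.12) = -9.53*j^3 - 10.05*j^2 + 7.48*j + 1.62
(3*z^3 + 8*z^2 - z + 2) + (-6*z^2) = 3*z^3 + 2*z^2 - z + 2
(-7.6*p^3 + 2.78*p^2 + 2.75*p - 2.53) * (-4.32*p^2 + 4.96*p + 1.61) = 32.832*p^5 - 49.7056*p^4 - 10.3272*p^3 + 29.0454*p^2 - 8.1213*p - 4.0733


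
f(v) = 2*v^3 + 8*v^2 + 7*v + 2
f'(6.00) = 319.00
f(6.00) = 764.00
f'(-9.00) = 349.00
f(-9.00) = -871.00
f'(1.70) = 51.54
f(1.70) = 46.85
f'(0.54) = 17.39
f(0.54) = 8.43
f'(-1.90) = -1.74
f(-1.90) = 3.86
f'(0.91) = 26.53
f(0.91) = 16.50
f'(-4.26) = 47.73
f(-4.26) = -37.26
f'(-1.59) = -3.27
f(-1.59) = 3.06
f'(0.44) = 15.20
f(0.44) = 6.80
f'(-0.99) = -2.96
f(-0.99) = 0.97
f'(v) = 6*v^2 + 16*v + 7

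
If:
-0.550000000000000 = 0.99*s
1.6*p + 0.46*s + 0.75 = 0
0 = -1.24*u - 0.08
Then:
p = -0.31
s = -0.56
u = -0.06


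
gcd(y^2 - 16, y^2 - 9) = 1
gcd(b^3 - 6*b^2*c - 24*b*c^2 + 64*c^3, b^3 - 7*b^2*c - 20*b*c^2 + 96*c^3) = b^2 - 4*b*c - 32*c^2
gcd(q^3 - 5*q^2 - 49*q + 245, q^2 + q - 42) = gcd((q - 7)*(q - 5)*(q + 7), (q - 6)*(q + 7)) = q + 7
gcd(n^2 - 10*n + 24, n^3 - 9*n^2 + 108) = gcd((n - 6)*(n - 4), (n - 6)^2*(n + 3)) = n - 6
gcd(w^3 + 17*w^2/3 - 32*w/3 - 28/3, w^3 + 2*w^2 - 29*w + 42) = w^2 + 5*w - 14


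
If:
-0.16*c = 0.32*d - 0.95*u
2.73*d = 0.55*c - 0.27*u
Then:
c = 4.37320496083551*u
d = 0.782147519582245*u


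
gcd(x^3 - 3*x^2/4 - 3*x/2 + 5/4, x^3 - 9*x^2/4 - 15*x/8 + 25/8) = x^2 + x/4 - 5/4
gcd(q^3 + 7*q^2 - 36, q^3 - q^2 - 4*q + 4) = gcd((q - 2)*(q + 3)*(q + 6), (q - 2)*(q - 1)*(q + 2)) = q - 2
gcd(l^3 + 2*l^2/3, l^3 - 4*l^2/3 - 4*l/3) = l^2 + 2*l/3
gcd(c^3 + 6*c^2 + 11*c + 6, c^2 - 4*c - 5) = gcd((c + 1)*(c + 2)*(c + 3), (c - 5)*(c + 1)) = c + 1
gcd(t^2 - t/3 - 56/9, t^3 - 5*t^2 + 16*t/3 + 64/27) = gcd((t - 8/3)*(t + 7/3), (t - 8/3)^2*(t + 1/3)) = t - 8/3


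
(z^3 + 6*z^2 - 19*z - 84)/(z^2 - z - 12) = z + 7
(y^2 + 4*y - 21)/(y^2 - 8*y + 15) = (y + 7)/(y - 5)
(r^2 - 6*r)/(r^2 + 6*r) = (r - 6)/(r + 6)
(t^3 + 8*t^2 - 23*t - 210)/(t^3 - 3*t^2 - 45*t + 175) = (t + 6)/(t - 5)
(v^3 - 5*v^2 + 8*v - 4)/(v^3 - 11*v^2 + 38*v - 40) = (v^2 - 3*v + 2)/(v^2 - 9*v + 20)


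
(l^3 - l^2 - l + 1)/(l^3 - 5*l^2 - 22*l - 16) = (l^2 - 2*l + 1)/(l^2 - 6*l - 16)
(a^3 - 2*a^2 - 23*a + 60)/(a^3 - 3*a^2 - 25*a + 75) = (a - 4)/(a - 5)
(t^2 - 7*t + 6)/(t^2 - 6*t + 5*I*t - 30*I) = (t - 1)/(t + 5*I)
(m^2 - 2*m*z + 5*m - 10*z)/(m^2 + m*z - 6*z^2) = (m + 5)/(m + 3*z)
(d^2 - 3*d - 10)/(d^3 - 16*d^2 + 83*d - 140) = (d + 2)/(d^2 - 11*d + 28)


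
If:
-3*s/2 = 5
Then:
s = -10/3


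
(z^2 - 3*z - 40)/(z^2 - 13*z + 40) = (z + 5)/(z - 5)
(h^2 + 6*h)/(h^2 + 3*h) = (h + 6)/(h + 3)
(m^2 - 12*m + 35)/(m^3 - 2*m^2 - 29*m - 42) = (m - 5)/(m^2 + 5*m + 6)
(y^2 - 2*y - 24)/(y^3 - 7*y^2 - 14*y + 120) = 1/(y - 5)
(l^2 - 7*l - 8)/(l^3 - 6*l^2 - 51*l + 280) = (l + 1)/(l^2 + 2*l - 35)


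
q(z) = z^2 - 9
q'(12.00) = 24.00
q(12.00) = 135.00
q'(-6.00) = -12.00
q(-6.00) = 27.00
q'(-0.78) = -1.56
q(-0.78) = -8.39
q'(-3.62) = -7.24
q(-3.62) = 4.10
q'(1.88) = 3.76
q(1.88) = -5.47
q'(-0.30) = -0.60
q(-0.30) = -8.91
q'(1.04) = 2.08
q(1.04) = -7.92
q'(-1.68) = -3.36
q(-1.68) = -6.18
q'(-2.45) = -4.90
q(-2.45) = -3.00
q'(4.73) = 9.46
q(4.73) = 13.37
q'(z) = 2*z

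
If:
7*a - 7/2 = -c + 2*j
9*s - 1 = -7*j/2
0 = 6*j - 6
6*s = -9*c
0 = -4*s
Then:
No Solution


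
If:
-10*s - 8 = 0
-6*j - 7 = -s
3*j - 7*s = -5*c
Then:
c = -17/50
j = -13/10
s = -4/5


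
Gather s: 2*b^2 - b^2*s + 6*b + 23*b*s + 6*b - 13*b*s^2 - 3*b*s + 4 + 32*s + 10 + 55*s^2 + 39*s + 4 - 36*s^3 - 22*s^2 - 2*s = 2*b^2 + 12*b - 36*s^3 + s^2*(33 - 13*b) + s*(-b^2 + 20*b + 69) + 18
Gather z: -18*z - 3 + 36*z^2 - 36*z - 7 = 36*z^2 - 54*z - 10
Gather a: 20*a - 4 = 20*a - 4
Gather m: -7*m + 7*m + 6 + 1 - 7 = 0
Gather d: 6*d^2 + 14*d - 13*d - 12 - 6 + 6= 6*d^2 + d - 12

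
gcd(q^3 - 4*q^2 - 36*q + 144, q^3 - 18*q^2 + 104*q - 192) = q^2 - 10*q + 24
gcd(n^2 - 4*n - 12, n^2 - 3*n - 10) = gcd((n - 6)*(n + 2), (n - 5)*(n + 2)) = n + 2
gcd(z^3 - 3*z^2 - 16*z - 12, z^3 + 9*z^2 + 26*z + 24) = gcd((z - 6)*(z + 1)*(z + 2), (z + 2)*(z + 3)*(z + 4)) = z + 2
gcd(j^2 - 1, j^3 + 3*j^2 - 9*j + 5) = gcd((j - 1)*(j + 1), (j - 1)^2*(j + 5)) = j - 1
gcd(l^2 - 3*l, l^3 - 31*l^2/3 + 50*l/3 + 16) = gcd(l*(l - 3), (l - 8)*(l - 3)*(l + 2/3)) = l - 3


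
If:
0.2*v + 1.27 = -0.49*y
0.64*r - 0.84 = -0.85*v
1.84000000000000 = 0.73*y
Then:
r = 17.95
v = -12.53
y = 2.52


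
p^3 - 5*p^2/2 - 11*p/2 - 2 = (p - 4)*(p + 1/2)*(p + 1)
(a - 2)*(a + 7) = a^2 + 5*a - 14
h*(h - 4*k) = h^2 - 4*h*k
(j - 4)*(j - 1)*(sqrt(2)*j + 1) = sqrt(2)*j^3 - 5*sqrt(2)*j^2 + j^2 - 5*j + 4*sqrt(2)*j + 4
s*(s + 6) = s^2 + 6*s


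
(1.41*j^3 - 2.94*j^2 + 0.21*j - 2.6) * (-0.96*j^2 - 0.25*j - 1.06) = -1.3536*j^5 + 2.4699*j^4 - 0.9612*j^3 + 5.5599*j^2 + 0.4274*j + 2.756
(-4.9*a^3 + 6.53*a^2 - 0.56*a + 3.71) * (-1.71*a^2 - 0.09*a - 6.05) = 8.379*a^5 - 10.7253*a^4 + 30.0149*a^3 - 45.8002*a^2 + 3.0541*a - 22.4455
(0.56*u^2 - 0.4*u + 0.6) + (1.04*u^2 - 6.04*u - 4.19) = 1.6*u^2 - 6.44*u - 3.59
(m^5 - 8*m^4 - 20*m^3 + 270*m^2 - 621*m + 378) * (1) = m^5 - 8*m^4 - 20*m^3 + 270*m^2 - 621*m + 378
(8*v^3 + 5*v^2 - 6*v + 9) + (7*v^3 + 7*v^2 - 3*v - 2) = 15*v^3 + 12*v^2 - 9*v + 7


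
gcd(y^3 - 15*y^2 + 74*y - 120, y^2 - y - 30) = y - 6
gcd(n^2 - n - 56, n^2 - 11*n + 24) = n - 8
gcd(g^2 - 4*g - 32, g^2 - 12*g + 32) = g - 8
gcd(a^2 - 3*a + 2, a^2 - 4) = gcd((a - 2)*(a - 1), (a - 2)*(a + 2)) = a - 2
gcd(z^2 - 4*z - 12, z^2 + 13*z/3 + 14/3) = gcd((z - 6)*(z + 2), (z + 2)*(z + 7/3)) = z + 2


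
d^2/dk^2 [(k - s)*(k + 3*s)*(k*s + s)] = 2*s*(3*k + 2*s + 1)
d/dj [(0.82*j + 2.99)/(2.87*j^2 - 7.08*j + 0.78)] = (-2.3534*j^2 - 17.1626*j + 21.8088)/(8.2369*j^4 - 40.6392*j^3 + 54.6036*j^2 - 11.0448*j + 0.6084)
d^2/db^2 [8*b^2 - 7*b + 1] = 16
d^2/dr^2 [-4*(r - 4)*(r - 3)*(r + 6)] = 8 - 24*r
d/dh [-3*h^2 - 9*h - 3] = -6*h - 9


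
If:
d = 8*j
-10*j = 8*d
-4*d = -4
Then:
No Solution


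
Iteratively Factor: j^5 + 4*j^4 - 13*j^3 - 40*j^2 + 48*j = (j - 3)*(j^4 + 7*j^3 + 8*j^2 - 16*j) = (j - 3)*(j + 4)*(j^3 + 3*j^2 - 4*j) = (j - 3)*(j - 1)*(j + 4)*(j^2 + 4*j) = j*(j - 3)*(j - 1)*(j + 4)*(j + 4)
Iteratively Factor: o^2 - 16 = (o - 4)*(o + 4)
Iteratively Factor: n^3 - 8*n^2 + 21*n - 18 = (n - 2)*(n^2 - 6*n + 9) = (n - 3)*(n - 2)*(n - 3)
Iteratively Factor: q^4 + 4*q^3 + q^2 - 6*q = (q + 3)*(q^3 + q^2 - 2*q) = (q + 2)*(q + 3)*(q^2 - q) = q*(q + 2)*(q + 3)*(q - 1)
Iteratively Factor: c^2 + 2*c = (c + 2)*(c)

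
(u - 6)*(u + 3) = u^2 - 3*u - 18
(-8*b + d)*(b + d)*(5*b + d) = -40*b^3 - 43*b^2*d - 2*b*d^2 + d^3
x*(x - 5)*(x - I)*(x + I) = x^4 - 5*x^3 + x^2 - 5*x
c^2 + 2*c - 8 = (c - 2)*(c + 4)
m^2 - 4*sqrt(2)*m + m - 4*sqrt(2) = (m + 1)*(m - 4*sqrt(2))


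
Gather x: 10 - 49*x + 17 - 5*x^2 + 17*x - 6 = -5*x^2 - 32*x + 21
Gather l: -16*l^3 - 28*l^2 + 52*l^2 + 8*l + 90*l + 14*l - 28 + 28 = -16*l^3 + 24*l^2 + 112*l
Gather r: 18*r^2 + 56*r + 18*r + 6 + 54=18*r^2 + 74*r + 60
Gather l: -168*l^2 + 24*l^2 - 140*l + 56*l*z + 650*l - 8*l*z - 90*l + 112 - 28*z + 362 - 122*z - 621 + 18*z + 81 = -144*l^2 + l*(48*z + 420) - 132*z - 66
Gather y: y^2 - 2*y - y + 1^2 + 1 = y^2 - 3*y + 2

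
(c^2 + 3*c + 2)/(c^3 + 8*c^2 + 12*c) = (c + 1)/(c*(c + 6))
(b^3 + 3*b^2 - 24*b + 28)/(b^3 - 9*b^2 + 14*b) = (b^2 + 5*b - 14)/(b*(b - 7))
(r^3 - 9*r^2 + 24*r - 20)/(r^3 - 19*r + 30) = (r^2 - 7*r + 10)/(r^2 + 2*r - 15)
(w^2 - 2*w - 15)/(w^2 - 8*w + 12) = (w^2 - 2*w - 15)/(w^2 - 8*w + 12)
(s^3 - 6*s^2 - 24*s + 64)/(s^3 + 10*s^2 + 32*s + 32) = (s^2 - 10*s + 16)/(s^2 + 6*s + 8)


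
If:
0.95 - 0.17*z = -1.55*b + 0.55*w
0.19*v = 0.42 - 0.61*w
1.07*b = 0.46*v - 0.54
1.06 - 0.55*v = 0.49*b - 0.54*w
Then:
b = 0.27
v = 1.81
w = 0.13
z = 7.67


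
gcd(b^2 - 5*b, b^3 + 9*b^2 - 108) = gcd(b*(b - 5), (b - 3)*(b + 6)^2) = 1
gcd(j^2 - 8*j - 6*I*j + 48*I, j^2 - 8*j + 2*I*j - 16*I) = j - 8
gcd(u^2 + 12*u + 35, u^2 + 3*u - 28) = u + 7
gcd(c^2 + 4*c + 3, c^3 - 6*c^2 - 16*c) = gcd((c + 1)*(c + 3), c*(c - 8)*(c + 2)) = 1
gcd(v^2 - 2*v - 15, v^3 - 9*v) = v + 3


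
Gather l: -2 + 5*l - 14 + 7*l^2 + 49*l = 7*l^2 + 54*l - 16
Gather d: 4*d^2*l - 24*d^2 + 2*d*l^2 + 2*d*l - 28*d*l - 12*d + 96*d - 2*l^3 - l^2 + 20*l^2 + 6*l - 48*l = d^2*(4*l - 24) + d*(2*l^2 - 26*l + 84) - 2*l^3 + 19*l^2 - 42*l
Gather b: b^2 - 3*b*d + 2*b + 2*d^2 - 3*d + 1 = b^2 + b*(2 - 3*d) + 2*d^2 - 3*d + 1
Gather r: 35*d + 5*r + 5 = 35*d + 5*r + 5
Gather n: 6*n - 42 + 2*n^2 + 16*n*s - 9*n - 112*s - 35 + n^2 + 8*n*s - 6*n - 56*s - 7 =3*n^2 + n*(24*s - 9) - 168*s - 84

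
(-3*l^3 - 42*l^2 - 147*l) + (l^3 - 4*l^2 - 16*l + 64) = -2*l^3 - 46*l^2 - 163*l + 64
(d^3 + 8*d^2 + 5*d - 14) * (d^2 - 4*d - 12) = d^5 + 4*d^4 - 39*d^3 - 130*d^2 - 4*d + 168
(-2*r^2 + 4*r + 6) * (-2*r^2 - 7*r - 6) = 4*r^4 + 6*r^3 - 28*r^2 - 66*r - 36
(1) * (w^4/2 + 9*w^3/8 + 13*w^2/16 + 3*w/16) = w^4/2 + 9*w^3/8 + 13*w^2/16 + 3*w/16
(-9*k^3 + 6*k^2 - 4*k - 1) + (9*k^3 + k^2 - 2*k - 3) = 7*k^2 - 6*k - 4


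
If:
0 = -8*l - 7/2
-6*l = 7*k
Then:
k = 3/8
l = -7/16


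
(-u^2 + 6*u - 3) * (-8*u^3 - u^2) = 8*u^5 - 47*u^4 + 18*u^3 + 3*u^2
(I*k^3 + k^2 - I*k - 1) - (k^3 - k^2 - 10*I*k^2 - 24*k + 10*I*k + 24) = -k^3 + I*k^3 + 2*k^2 + 10*I*k^2 + 24*k - 11*I*k - 25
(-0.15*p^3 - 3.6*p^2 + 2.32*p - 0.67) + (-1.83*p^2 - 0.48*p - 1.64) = -0.15*p^3 - 5.43*p^2 + 1.84*p - 2.31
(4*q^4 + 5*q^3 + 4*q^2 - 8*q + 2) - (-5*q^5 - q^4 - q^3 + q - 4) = 5*q^5 + 5*q^4 + 6*q^3 + 4*q^2 - 9*q + 6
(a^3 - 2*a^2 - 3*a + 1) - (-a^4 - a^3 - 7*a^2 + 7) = a^4 + 2*a^3 + 5*a^2 - 3*a - 6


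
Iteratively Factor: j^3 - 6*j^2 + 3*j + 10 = (j + 1)*(j^2 - 7*j + 10) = (j - 5)*(j + 1)*(j - 2)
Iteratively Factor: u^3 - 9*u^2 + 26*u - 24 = (u - 4)*(u^2 - 5*u + 6) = (u - 4)*(u - 3)*(u - 2)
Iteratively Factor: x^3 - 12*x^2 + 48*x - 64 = (x - 4)*(x^2 - 8*x + 16) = (x - 4)^2*(x - 4)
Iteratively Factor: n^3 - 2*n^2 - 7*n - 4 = (n - 4)*(n^2 + 2*n + 1) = (n - 4)*(n + 1)*(n + 1)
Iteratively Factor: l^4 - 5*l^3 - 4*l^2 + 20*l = (l - 5)*(l^3 - 4*l) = (l - 5)*(l - 2)*(l^2 + 2*l) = (l - 5)*(l - 2)*(l + 2)*(l)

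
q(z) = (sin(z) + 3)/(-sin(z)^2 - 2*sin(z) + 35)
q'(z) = (2*sin(z)*cos(z) + 2*cos(z))*(sin(z) + 3)/(-sin(z)^2 - 2*sin(z) + 35)^2 + cos(z)/(-sin(z)^2 - 2*sin(z) + 35) = (sin(z)^2 + 6*sin(z) + 41)*cos(z)/(sin(z)^2 + 2*sin(z) - 35)^2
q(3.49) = 0.07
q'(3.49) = -0.03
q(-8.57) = 0.06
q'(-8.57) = -0.02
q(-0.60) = 0.07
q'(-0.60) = 0.02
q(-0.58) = 0.07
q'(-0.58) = 0.02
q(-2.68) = 0.07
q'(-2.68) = -0.03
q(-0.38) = 0.07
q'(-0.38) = 0.03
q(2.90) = 0.09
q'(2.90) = -0.03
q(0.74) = 0.11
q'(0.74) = 0.03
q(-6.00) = 0.10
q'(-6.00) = 0.03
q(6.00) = 0.08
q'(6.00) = 0.03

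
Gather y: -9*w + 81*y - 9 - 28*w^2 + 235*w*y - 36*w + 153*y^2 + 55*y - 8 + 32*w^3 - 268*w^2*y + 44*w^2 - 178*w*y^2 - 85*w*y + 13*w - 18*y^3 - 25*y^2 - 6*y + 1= 32*w^3 + 16*w^2 - 32*w - 18*y^3 + y^2*(128 - 178*w) + y*(-268*w^2 + 150*w + 130) - 16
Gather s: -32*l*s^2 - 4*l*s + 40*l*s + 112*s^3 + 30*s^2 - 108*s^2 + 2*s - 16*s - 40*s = 112*s^3 + s^2*(-32*l - 78) + s*(36*l - 54)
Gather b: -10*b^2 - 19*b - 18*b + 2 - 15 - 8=-10*b^2 - 37*b - 21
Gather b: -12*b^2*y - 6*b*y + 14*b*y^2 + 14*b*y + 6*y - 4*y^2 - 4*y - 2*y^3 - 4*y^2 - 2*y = -12*b^2*y + b*(14*y^2 + 8*y) - 2*y^3 - 8*y^2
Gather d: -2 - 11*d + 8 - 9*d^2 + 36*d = -9*d^2 + 25*d + 6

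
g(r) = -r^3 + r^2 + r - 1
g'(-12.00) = -455.00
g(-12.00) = 1859.00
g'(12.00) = -407.00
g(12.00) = -1573.00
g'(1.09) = -0.38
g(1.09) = -0.02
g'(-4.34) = -64.19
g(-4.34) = 95.24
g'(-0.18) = 0.54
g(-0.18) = -1.14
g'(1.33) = -1.65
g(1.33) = -0.25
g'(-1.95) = -14.31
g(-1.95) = 8.27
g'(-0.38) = -0.19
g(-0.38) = -1.18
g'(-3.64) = -46.03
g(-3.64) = 56.84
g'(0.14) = 1.22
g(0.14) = -0.84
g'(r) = -3*r^2 + 2*r + 1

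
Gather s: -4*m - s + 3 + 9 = -4*m - s + 12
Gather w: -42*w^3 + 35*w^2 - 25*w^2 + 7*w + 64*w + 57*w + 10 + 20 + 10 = -42*w^3 + 10*w^2 + 128*w + 40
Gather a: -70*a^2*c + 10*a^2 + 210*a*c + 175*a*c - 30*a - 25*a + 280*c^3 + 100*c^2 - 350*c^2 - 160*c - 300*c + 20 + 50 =a^2*(10 - 70*c) + a*(385*c - 55) + 280*c^3 - 250*c^2 - 460*c + 70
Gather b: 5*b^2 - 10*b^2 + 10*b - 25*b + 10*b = -5*b^2 - 5*b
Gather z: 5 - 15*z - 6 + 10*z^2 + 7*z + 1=10*z^2 - 8*z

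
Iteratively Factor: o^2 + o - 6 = (o + 3)*(o - 2)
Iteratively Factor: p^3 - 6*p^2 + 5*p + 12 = (p - 3)*(p^2 - 3*p - 4) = (p - 3)*(p + 1)*(p - 4)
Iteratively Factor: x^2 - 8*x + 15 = (x - 3)*(x - 5)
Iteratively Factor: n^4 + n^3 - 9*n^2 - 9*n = (n - 3)*(n^3 + 4*n^2 + 3*n) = (n - 3)*(n + 3)*(n^2 + n) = (n - 3)*(n + 1)*(n + 3)*(n)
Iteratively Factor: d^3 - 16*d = (d - 4)*(d^2 + 4*d) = (d - 4)*(d + 4)*(d)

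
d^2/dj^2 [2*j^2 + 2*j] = 4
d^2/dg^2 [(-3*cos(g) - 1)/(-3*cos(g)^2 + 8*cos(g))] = (-108*sin(g)^4/cos(g)^3 + 27*sin(g)^2 + 99 - 226/cos(g) - 144/cos(g)^2 + 236/cos(g)^3)/(3*cos(g) - 8)^3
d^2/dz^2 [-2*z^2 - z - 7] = -4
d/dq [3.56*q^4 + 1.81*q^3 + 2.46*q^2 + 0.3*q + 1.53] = 14.24*q^3 + 5.43*q^2 + 4.92*q + 0.3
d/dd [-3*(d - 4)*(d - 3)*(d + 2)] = -9*d^2 + 30*d + 6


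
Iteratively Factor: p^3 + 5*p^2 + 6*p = (p + 3)*(p^2 + 2*p) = (p + 2)*(p + 3)*(p)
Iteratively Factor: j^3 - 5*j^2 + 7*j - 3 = (j - 1)*(j^2 - 4*j + 3) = (j - 1)^2*(j - 3)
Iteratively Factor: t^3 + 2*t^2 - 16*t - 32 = (t + 2)*(t^2 - 16) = (t + 2)*(t + 4)*(t - 4)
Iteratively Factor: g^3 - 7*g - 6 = (g + 1)*(g^2 - g - 6) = (g + 1)*(g + 2)*(g - 3)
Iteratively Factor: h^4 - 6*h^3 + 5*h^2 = (h - 1)*(h^3 - 5*h^2) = h*(h - 1)*(h^2 - 5*h) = h^2*(h - 1)*(h - 5)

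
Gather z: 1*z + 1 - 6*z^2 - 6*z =-6*z^2 - 5*z + 1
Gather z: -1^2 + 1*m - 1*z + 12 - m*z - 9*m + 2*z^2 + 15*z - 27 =-8*m + 2*z^2 + z*(14 - m) - 16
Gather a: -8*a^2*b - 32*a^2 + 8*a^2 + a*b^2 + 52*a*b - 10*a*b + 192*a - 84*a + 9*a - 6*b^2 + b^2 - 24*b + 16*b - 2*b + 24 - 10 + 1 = a^2*(-8*b - 24) + a*(b^2 + 42*b + 117) - 5*b^2 - 10*b + 15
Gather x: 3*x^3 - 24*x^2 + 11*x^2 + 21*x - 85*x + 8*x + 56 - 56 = 3*x^3 - 13*x^2 - 56*x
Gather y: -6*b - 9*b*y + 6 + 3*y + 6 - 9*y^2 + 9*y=-6*b - 9*y^2 + y*(12 - 9*b) + 12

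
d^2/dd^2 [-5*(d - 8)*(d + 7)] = -10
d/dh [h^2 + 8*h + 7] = 2*h + 8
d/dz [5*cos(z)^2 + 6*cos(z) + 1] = -2*(5*cos(z) + 3)*sin(z)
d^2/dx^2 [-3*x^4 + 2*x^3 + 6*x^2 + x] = -36*x^2 + 12*x + 12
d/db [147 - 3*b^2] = -6*b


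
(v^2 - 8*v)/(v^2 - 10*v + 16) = v/(v - 2)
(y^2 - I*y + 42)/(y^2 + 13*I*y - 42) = (y - 7*I)/(y + 7*I)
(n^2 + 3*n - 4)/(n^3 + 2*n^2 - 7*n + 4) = 1/(n - 1)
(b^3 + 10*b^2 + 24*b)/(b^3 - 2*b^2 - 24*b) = (b + 6)/(b - 6)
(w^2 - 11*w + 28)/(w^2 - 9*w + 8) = (w^2 - 11*w + 28)/(w^2 - 9*w + 8)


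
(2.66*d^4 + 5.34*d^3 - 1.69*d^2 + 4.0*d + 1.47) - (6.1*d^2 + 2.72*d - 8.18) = 2.66*d^4 + 5.34*d^3 - 7.79*d^2 + 1.28*d + 9.65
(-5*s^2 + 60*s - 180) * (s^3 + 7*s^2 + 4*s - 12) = -5*s^5 + 25*s^4 + 220*s^3 - 960*s^2 - 1440*s + 2160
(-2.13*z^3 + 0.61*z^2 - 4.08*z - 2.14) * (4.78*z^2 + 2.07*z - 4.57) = -10.1814*z^5 - 1.4933*z^4 - 8.5056*z^3 - 21.4625*z^2 + 14.2158*z + 9.7798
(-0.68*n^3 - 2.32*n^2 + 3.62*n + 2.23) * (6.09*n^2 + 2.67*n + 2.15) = -4.1412*n^5 - 15.9444*n^4 + 14.3894*n^3 + 18.2581*n^2 + 13.7371*n + 4.7945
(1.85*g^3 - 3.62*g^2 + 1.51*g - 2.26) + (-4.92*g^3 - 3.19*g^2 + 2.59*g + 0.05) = -3.07*g^3 - 6.81*g^2 + 4.1*g - 2.21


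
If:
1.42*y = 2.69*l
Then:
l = 0.527881040892193*y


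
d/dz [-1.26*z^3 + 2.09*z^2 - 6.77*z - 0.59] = -3.78*z^2 + 4.18*z - 6.77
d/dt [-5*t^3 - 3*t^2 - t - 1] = -15*t^2 - 6*t - 1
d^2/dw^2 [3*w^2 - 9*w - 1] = 6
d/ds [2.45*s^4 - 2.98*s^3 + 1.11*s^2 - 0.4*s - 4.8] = 9.8*s^3 - 8.94*s^2 + 2.22*s - 0.4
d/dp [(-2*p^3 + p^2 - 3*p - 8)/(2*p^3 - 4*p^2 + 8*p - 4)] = (3*p^4 - 10*p^3 + 34*p^2 - 36*p + 38)/(2*(p^6 - 4*p^5 + 12*p^4 - 20*p^3 + 24*p^2 - 16*p + 4))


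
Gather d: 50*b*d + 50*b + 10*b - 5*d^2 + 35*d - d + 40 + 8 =60*b - 5*d^2 + d*(50*b + 34) + 48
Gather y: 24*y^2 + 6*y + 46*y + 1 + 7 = 24*y^2 + 52*y + 8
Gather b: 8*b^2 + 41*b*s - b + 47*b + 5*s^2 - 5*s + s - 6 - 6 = 8*b^2 + b*(41*s + 46) + 5*s^2 - 4*s - 12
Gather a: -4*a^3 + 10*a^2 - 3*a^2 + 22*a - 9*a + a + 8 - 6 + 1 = -4*a^3 + 7*a^2 + 14*a + 3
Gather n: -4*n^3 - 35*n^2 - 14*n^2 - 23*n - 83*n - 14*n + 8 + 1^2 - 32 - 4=-4*n^3 - 49*n^2 - 120*n - 27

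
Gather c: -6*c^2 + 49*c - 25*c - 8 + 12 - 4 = -6*c^2 + 24*c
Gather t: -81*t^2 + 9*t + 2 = -81*t^2 + 9*t + 2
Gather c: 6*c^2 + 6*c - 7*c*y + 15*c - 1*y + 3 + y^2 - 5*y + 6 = 6*c^2 + c*(21 - 7*y) + y^2 - 6*y + 9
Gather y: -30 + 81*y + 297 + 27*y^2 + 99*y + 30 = 27*y^2 + 180*y + 297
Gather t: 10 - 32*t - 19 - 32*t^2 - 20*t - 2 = -32*t^2 - 52*t - 11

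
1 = 1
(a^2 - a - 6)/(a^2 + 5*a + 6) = (a - 3)/(a + 3)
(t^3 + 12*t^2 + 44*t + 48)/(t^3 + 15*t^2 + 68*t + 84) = (t + 4)/(t + 7)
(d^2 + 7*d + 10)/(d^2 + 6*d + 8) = (d + 5)/(d + 4)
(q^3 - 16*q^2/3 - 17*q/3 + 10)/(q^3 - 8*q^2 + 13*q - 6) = (q + 5/3)/(q - 1)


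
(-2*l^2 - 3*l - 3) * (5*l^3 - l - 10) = -10*l^5 - 15*l^4 - 13*l^3 + 23*l^2 + 33*l + 30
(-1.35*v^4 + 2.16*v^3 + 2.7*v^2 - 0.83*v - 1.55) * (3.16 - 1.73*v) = 2.3355*v^5 - 8.0028*v^4 + 2.1546*v^3 + 9.9679*v^2 + 0.0587000000000004*v - 4.898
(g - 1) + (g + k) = 2*g + k - 1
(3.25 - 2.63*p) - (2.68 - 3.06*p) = 0.43*p + 0.57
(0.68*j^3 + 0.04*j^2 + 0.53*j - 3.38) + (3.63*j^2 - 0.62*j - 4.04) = 0.68*j^3 + 3.67*j^2 - 0.09*j - 7.42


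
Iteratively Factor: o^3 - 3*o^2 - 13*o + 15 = (o - 1)*(o^2 - 2*o - 15) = (o - 5)*(o - 1)*(o + 3)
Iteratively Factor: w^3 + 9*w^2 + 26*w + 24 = (w + 4)*(w^2 + 5*w + 6) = (w + 3)*(w + 4)*(w + 2)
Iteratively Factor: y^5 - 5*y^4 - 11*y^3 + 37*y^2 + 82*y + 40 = (y + 1)*(y^4 - 6*y^3 - 5*y^2 + 42*y + 40) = (y - 4)*(y + 1)*(y^3 - 2*y^2 - 13*y - 10) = (y - 4)*(y + 1)^2*(y^2 - 3*y - 10) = (y - 5)*(y - 4)*(y + 1)^2*(y + 2)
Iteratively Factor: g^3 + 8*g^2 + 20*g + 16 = (g + 4)*(g^2 + 4*g + 4) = (g + 2)*(g + 4)*(g + 2)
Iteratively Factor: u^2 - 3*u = (u)*(u - 3)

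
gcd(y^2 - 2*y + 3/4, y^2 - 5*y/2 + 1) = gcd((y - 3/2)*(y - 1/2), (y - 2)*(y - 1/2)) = y - 1/2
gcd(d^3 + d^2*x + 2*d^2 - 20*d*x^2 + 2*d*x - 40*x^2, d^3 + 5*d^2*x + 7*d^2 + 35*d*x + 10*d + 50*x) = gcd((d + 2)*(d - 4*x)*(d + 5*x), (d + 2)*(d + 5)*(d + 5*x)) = d^2 + 5*d*x + 2*d + 10*x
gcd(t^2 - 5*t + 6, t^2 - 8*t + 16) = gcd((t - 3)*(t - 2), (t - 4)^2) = 1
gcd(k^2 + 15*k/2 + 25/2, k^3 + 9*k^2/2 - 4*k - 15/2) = k + 5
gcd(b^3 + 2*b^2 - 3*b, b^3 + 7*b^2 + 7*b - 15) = b^2 + 2*b - 3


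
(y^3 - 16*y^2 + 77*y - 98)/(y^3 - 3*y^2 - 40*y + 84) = (y - 7)/(y + 6)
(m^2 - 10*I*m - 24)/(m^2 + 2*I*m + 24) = (m - 6*I)/(m + 6*I)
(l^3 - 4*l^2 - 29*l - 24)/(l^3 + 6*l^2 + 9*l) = (l^2 - 7*l - 8)/(l*(l + 3))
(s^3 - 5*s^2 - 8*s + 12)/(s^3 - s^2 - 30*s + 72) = (s^3 - 5*s^2 - 8*s + 12)/(s^3 - s^2 - 30*s + 72)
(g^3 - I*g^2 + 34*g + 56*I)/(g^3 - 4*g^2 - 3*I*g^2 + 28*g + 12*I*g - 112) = (g + 2*I)/(g - 4)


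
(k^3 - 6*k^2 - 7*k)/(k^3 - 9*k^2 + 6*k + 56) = k*(k + 1)/(k^2 - 2*k - 8)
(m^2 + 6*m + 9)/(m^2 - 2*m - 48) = (m^2 + 6*m + 9)/(m^2 - 2*m - 48)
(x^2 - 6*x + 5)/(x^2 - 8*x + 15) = (x - 1)/(x - 3)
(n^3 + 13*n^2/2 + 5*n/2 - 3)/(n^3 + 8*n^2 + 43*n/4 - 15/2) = 2*(n + 1)/(2*n + 5)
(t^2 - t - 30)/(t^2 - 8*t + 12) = (t + 5)/(t - 2)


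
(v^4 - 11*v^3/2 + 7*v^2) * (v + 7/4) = v^5 - 15*v^4/4 - 21*v^3/8 + 49*v^2/4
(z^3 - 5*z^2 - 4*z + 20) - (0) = z^3 - 5*z^2 - 4*z + 20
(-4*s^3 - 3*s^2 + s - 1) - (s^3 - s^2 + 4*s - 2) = -5*s^3 - 2*s^2 - 3*s + 1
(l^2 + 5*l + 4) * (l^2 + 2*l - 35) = l^4 + 7*l^3 - 21*l^2 - 167*l - 140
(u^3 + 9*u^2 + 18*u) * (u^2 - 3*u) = u^5 + 6*u^4 - 9*u^3 - 54*u^2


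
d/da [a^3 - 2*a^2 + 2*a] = 3*a^2 - 4*a + 2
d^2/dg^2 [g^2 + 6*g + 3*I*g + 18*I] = 2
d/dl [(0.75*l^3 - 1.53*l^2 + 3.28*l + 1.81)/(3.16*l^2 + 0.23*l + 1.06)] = (2.37*l^4 + 0.345000000000001*l^3 - 8.3317*l^2 - 14.6828*l + 3.0605)/(9.9856*l^4 + 1.4536*l^3 + 6.7521*l^2 + 0.4876*l + 1.1236)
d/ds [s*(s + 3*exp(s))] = s*(3*exp(s) + 1) + s + 3*exp(s)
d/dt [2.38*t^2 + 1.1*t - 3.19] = 4.76*t + 1.1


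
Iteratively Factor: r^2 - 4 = (r + 2)*(r - 2)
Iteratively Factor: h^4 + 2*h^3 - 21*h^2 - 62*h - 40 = (h - 5)*(h^3 + 7*h^2 + 14*h + 8) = (h - 5)*(h + 4)*(h^2 + 3*h + 2) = (h - 5)*(h + 1)*(h + 4)*(h + 2)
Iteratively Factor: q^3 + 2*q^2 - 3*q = (q)*(q^2 + 2*q - 3) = q*(q + 3)*(q - 1)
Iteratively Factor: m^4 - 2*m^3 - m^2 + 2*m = (m)*(m^3 - 2*m^2 - m + 2) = m*(m - 2)*(m^2 - 1) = m*(m - 2)*(m - 1)*(m + 1)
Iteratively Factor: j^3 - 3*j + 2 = (j + 2)*(j^2 - 2*j + 1) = (j - 1)*(j + 2)*(j - 1)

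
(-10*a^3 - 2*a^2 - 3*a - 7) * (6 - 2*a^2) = 20*a^5 + 4*a^4 - 54*a^3 + 2*a^2 - 18*a - 42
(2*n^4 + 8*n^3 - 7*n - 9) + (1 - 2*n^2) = 2*n^4 + 8*n^3 - 2*n^2 - 7*n - 8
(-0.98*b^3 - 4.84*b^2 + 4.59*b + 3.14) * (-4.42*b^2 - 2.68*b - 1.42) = 4.3316*b^5 + 24.0192*b^4 - 5.925*b^3 - 19.3072*b^2 - 14.933*b - 4.4588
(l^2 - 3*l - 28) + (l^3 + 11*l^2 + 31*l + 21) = l^3 + 12*l^2 + 28*l - 7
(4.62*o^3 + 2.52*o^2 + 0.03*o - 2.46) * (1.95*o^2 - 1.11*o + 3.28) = 9.009*o^5 - 0.214200000000001*o^4 + 12.4149*o^3 + 3.4353*o^2 + 2.829*o - 8.0688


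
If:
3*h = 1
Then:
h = 1/3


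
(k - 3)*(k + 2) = k^2 - k - 6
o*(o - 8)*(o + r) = o^3 + o^2*r - 8*o^2 - 8*o*r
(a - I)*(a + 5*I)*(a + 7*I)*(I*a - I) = I*a^4 - 11*a^3 - I*a^3 + 11*a^2 - 23*I*a^2 - 35*a + 23*I*a + 35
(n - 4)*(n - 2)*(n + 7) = n^3 + n^2 - 34*n + 56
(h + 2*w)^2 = h^2 + 4*h*w + 4*w^2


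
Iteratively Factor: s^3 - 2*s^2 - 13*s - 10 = (s - 5)*(s^2 + 3*s + 2) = (s - 5)*(s + 1)*(s + 2)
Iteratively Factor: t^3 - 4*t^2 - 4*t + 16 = (t - 4)*(t^2 - 4) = (t - 4)*(t - 2)*(t + 2)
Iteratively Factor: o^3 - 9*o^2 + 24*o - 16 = (o - 4)*(o^2 - 5*o + 4) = (o - 4)*(o - 1)*(o - 4)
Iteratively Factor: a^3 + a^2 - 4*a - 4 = (a + 2)*(a^2 - a - 2) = (a - 2)*(a + 2)*(a + 1)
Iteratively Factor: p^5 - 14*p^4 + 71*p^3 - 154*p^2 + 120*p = (p)*(p^4 - 14*p^3 + 71*p^2 - 154*p + 120) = p*(p - 5)*(p^3 - 9*p^2 + 26*p - 24) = p*(p - 5)*(p - 4)*(p^2 - 5*p + 6) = p*(p - 5)*(p - 4)*(p - 3)*(p - 2)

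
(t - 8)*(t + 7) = t^2 - t - 56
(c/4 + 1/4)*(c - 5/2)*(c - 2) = c^3/4 - 7*c^2/8 + c/8 + 5/4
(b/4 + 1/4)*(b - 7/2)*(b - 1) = b^3/4 - 7*b^2/8 - b/4 + 7/8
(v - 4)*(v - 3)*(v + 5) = v^3 - 2*v^2 - 23*v + 60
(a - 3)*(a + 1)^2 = a^3 - a^2 - 5*a - 3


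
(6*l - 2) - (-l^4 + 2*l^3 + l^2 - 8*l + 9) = l^4 - 2*l^3 - l^2 + 14*l - 11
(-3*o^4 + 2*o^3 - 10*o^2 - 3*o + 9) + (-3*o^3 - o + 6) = -3*o^4 - o^3 - 10*o^2 - 4*o + 15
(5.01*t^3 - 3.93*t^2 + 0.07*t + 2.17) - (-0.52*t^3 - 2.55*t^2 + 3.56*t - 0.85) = 5.53*t^3 - 1.38*t^2 - 3.49*t + 3.02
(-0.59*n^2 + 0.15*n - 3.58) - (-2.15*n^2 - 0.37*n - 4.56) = 1.56*n^2 + 0.52*n + 0.98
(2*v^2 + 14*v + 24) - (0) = 2*v^2 + 14*v + 24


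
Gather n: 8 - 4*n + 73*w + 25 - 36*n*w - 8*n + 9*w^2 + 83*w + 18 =n*(-36*w - 12) + 9*w^2 + 156*w + 51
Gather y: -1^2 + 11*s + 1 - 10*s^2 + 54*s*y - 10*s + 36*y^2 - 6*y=-10*s^2 + s + 36*y^2 + y*(54*s - 6)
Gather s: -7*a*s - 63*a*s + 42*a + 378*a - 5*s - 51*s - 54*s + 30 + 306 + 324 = 420*a + s*(-70*a - 110) + 660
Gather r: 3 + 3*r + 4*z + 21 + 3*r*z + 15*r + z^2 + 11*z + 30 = r*(3*z + 18) + z^2 + 15*z + 54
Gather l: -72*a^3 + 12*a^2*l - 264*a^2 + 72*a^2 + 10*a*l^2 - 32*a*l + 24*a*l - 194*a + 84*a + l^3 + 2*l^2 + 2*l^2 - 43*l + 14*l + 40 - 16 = -72*a^3 - 192*a^2 - 110*a + l^3 + l^2*(10*a + 4) + l*(12*a^2 - 8*a - 29) + 24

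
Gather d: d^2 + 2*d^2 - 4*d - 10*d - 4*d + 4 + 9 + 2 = 3*d^2 - 18*d + 15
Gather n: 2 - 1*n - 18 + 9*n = 8*n - 16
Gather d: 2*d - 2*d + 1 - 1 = 0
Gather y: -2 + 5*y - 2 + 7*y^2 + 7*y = 7*y^2 + 12*y - 4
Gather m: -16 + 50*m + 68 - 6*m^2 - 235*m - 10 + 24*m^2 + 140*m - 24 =18*m^2 - 45*m + 18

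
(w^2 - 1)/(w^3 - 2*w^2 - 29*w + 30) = (w + 1)/(w^2 - w - 30)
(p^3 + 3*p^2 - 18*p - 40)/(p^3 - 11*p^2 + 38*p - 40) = (p^2 + 7*p + 10)/(p^2 - 7*p + 10)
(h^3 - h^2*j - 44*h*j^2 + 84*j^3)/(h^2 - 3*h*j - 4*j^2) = (-h^3 + h^2*j + 44*h*j^2 - 84*j^3)/(-h^2 + 3*h*j + 4*j^2)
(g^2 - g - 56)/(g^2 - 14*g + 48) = (g + 7)/(g - 6)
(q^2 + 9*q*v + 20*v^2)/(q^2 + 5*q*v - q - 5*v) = (q + 4*v)/(q - 1)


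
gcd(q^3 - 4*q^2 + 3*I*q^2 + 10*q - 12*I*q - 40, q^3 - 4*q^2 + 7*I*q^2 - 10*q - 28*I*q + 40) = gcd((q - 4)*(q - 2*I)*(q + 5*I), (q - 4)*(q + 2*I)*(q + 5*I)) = q^2 + q*(-4 + 5*I) - 20*I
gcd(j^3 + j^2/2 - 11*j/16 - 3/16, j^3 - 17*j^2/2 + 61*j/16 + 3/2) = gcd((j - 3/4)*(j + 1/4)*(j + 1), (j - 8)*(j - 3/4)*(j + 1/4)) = j^2 - j/2 - 3/16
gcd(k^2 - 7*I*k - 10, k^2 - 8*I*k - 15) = k - 5*I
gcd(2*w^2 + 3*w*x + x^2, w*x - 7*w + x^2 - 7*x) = w + x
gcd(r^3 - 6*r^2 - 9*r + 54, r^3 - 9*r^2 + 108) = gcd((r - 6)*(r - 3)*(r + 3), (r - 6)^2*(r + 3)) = r^2 - 3*r - 18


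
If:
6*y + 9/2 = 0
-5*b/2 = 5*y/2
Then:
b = 3/4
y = -3/4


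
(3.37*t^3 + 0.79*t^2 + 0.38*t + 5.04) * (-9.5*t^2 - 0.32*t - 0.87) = -32.015*t^5 - 8.5834*t^4 - 6.7947*t^3 - 48.6889*t^2 - 1.9434*t - 4.3848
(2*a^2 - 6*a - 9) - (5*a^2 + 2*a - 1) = -3*a^2 - 8*a - 8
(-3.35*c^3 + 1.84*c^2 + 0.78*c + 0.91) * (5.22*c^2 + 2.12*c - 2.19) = -17.487*c^5 + 2.5028*c^4 + 15.3089*c^3 + 2.3742*c^2 + 0.221*c - 1.9929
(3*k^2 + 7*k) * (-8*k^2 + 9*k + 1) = -24*k^4 - 29*k^3 + 66*k^2 + 7*k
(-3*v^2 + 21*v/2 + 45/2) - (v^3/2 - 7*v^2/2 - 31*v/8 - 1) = -v^3/2 + v^2/2 + 115*v/8 + 47/2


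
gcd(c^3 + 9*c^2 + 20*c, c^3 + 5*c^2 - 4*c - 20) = c + 5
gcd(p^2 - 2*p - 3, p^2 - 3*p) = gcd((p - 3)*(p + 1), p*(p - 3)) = p - 3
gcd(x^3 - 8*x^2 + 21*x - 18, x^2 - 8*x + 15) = x - 3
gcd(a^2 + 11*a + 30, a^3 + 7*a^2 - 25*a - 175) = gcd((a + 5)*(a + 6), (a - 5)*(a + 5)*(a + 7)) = a + 5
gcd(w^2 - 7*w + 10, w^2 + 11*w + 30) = 1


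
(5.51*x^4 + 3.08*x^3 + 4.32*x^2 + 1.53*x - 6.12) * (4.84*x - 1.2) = 26.6684*x^5 + 8.2952*x^4 + 17.2128*x^3 + 2.2212*x^2 - 31.4568*x + 7.344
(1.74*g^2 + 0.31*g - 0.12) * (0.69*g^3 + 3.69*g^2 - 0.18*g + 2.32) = 1.2006*g^5 + 6.6345*g^4 + 0.7479*g^3 + 3.5382*g^2 + 0.7408*g - 0.2784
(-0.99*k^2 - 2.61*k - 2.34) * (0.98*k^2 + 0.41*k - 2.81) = -0.9702*k^4 - 2.9637*k^3 - 0.5814*k^2 + 6.3747*k + 6.5754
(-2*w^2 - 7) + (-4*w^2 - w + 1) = -6*w^2 - w - 6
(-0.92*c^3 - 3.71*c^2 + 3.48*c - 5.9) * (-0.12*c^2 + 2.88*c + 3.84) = 0.1104*c^5 - 2.2044*c^4 - 14.6352*c^3 - 3.516*c^2 - 3.6288*c - 22.656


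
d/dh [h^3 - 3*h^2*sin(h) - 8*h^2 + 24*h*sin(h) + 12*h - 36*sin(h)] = -3*h^2*cos(h) + 3*h^2 - 6*h*sin(h) + 24*h*cos(h) - 16*h + 24*sin(h) - 36*cos(h) + 12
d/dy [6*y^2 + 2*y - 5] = 12*y + 2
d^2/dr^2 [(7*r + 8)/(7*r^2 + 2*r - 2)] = 2*(4*(7*r + 1)^2*(7*r + 8) - 7*(21*r + 10)*(7*r^2 + 2*r - 2))/(7*r^2 + 2*r - 2)^3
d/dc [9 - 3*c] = -3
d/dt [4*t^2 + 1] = 8*t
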